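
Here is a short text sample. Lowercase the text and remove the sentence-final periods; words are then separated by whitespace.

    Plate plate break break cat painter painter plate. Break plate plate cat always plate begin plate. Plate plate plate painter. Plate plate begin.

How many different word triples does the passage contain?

23 tokens → 21 trigram windows in total.
Repeated trigrams (each contributes count−1 duplicates):
  plate plate plate: 2
1 duplicate windows → 21 − 1 = 20 distinct.

20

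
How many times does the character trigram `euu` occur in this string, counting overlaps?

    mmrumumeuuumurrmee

1

Sliding a length-3 window over the 18 characters (16 positions):
  position 8–10: euu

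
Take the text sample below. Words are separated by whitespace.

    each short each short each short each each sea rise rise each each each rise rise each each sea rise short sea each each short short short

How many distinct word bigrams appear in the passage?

12

27 tokens → 26 bigram windows in total.
Repeated bigrams (each contributes count−1 duplicates):
  each each: 5
  each short: 4
  short each: 3
  each sea: 2
  rise each: 2
  rise rise: 2
  sea rise: 2
  short short: 2
14 duplicate windows → 26 − 14 = 12 distinct.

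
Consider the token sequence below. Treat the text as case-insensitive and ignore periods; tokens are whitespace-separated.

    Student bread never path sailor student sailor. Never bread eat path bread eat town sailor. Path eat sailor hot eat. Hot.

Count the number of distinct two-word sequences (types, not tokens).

21 tokens → 20 bigram windows in total.
Repeated bigrams (each contributes count−1 duplicates):
  bread eat: 2
1 duplicate windows → 20 − 1 = 19 distinct.

19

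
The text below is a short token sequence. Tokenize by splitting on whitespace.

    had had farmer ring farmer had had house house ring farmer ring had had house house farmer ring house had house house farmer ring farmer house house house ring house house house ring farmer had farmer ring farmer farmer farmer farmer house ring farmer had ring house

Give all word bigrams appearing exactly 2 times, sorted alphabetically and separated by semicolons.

farmer house; had farmer; house farmer

Bigram counts meeting the condition (exactly 2 times):
  farmer house: 2
  had farmer: 2
  house farmer: 2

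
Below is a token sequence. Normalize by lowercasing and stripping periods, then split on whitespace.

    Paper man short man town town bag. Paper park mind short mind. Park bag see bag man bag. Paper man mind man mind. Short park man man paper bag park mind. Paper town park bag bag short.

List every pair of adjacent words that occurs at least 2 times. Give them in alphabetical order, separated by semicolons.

Bigram counts meeting the condition (at least 2 times):
  bag paper: 2
  man mind: 2
  mind short: 2
  paper man: 2
  park bag: 2
  park mind: 2

bag paper; man mind; mind short; paper man; park bag; park mind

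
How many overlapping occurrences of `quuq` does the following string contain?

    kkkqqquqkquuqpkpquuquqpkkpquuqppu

Sliding a length-4 window over the 33 characters (30 positions):
  position 10–13: quuq
  position 17–20: quuq
  position 27–30: quuq

3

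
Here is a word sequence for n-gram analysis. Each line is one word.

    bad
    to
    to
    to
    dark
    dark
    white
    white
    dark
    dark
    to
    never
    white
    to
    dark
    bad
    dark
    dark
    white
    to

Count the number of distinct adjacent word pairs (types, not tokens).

20 tokens → 19 bigram windows in total.
Repeated bigrams (each contributes count−1 duplicates):
  dark dark: 3
  dark white: 2
  to dark: 2
  to to: 2
  white to: 2
6 duplicate windows → 19 − 6 = 13 distinct.

13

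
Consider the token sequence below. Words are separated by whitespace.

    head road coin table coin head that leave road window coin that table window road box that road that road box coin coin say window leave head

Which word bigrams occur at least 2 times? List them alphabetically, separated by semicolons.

Bigram counts meeting the condition (at least 2 times):
  road box: 2
  that road: 2

road box; that road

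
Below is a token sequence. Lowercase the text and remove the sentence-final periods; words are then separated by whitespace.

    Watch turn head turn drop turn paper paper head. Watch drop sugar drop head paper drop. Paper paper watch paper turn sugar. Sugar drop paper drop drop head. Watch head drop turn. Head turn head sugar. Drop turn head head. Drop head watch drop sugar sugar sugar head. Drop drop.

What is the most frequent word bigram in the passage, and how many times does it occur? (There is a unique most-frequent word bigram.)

Bigram frequencies (highest first):
  turn head: 4
  drop turn: 3
  head watch: 3
  sugar drop: 3
  drop head: 3
  sugar sugar: 3
  … (21 more, each ≤ 3)

"turn head", 4 times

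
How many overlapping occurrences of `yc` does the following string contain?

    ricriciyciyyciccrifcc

2

Sliding a length-2 window over the 21 characters (20 positions):
  position 8–9: yc
  position 12–13: yc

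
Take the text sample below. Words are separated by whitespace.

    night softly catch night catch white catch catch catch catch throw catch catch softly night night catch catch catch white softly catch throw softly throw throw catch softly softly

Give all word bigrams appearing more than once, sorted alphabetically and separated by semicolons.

Bigram counts meeting the condition (more than once):
  catch catch: 6
  catch softly: 2
  catch throw: 2
  catch white: 2
  night catch: 2
  softly catch: 2
  throw catch: 2

catch catch; catch softly; catch throw; catch white; night catch; softly catch; throw catch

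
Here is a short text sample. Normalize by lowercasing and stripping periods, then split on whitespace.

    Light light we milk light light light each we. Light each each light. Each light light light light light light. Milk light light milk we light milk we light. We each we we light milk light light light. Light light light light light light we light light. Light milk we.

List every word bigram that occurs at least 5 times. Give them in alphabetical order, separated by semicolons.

light light; light milk; we light

Bigram counts meeting the condition (at least 5 times):
  light light: 19
  light milk: 5
  we light: 5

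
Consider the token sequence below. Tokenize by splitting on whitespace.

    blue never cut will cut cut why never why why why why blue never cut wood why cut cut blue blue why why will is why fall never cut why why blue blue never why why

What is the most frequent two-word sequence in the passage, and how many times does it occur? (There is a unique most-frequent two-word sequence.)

Bigram frequencies (highest first):
  why why: 6
  blue never: 3
  never cut: 3
  cut cut: 2
  cut why: 2
  never why: 2
  … (15 more, each ≤ 2)

"why why", 6 times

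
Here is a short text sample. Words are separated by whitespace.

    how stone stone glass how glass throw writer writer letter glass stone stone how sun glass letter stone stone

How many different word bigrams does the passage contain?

19 tokens → 18 bigram windows in total.
Repeated bigrams (each contributes count−1 duplicates):
  stone stone: 3
2 duplicate windows → 18 − 2 = 16 distinct.

16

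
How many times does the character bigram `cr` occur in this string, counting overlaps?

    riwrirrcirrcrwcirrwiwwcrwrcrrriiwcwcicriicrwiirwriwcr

Sliding a length-2 window over the 53 characters (52 positions):
  position 12–13: cr
  position 23–24: cr
  position 27–28: cr
  position 38–39: cr
  position 42–43: cr
  position 52–53: cr

6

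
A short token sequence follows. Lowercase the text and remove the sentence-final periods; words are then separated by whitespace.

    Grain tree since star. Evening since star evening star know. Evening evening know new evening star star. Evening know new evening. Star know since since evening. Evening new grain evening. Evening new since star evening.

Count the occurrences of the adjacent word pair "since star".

Scanning the 34 overlapping bigram windows for "since star":
  position 3–4: since star
  position 6–7: since star
  position 33–34: since star

3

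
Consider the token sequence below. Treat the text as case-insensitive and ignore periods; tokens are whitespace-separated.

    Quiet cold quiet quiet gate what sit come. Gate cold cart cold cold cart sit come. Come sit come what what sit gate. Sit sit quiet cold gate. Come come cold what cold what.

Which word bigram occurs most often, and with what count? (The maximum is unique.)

"sit come", 3 times

Bigram frequencies (highest first):
  sit come: 3
  quiet cold: 2
  what sit: 2
  cold cart: 2
  come come: 2
  cold what: 2
  … (20 more, each ≤ 1)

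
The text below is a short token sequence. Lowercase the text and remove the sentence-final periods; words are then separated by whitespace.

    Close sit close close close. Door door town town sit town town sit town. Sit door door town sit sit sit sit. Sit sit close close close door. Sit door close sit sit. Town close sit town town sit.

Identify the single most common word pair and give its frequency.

Bigram frequencies (highest first):
  sit sit: 6
  town sit: 5
  close close: 4
  sit town: 4
  close sit: 3
  town town: 3
  … (8 more, each ≤ 2)

"sit sit", 6 times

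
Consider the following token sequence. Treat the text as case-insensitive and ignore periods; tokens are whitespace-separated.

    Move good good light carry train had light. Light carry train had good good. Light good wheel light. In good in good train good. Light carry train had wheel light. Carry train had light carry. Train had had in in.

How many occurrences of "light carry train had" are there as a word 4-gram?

5

Scanning the 37 overlapping 4-gram windows for "light carry train had":
  position 4–7: light carry train had
  position 9–12: light carry train had
  position 25–28: light carry train had
  position 30–33: light carry train had
  position 34–37: light carry train had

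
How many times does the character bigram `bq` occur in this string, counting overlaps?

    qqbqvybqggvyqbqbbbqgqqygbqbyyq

5

Sliding a length-2 window over the 30 characters (29 positions):
  position 3–4: bq
  position 7–8: bq
  position 14–15: bq
  position 18–19: bq
  position 25–26: bq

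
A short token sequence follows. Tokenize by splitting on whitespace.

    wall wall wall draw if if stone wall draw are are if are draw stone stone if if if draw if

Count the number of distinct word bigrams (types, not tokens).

21 tokens → 20 bigram windows in total.
Repeated bigrams (each contributes count−1 duplicates):
  if if: 3
  draw if: 2
  wall draw: 2
  wall wall: 2
5 duplicate windows → 20 − 5 = 15 distinct.

15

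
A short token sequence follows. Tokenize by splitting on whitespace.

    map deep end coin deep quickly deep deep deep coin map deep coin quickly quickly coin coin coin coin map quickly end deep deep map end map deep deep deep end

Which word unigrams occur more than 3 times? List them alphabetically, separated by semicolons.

Unigram counts meeting the condition (more than 3 times):
  coin: 7
  deep: 11
  end: 4
  map: 5
  quickly: 4

coin; deep; end; map; quickly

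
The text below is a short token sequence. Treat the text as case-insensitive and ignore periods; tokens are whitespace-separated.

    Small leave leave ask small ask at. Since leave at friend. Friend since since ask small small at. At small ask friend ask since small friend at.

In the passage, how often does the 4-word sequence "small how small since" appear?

Scanning the 24 overlapping 4-gram windows for "small how small since":
  (none found)

0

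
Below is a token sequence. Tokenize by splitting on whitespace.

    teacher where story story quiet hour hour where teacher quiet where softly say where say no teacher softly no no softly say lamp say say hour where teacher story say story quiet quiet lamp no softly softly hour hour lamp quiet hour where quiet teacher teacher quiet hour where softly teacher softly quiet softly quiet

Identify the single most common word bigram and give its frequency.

"hour where", 4 times

Bigram frequencies (highest first):
  hour where: 4
  quiet hour: 3
  story quiet: 2
  hour hour: 2
  where teacher: 2
  teacher quiet: 2
  … (34 more, each ≤ 2)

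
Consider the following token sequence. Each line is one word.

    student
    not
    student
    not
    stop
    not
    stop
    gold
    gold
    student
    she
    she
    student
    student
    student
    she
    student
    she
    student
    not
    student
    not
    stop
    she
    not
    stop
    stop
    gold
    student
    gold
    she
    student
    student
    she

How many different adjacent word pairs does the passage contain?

34 tokens → 33 bigram windows in total.
Repeated bigrams (each contributes count−1 duplicates):
  not stop: 4
  she student: 4
  student not: 4
  student she: 4
  student student: 3
  gold student: 2
  not student: 2
  stop gold: 2
17 duplicate windows → 33 − 17 = 16 distinct.

16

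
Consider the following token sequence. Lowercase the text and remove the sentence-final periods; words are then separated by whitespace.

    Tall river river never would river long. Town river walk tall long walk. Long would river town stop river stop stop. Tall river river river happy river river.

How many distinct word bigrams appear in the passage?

28 tokens → 27 bigram windows in total.
Repeated bigrams (each contributes count−1 duplicates):
  river river: 4
  tall river: 2
  would river: 2
5 duplicate windows → 27 − 5 = 22 distinct.

22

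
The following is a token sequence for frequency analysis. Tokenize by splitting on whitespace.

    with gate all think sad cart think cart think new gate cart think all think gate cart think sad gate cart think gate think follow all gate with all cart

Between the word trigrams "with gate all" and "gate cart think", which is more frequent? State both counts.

"with gate all": 1 occurrence
"gate cart think": 3 occurrences

"gate cart think" (3 vs 1)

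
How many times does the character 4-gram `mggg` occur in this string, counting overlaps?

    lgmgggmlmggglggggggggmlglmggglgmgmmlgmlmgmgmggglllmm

4

Sliding a length-4 window over the 52 characters (49 positions):
  position 3–6: mggg
  position 9–12: mggg
  position 26–29: mggg
  position 44–47: mggg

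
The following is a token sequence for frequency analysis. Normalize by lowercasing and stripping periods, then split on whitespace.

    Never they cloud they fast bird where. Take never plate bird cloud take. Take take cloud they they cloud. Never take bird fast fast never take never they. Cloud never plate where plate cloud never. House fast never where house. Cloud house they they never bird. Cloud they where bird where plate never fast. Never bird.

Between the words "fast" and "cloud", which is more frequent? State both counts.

"cloud" (8 vs 5)

"fast": 5 occurrences
"cloud": 8 occurrences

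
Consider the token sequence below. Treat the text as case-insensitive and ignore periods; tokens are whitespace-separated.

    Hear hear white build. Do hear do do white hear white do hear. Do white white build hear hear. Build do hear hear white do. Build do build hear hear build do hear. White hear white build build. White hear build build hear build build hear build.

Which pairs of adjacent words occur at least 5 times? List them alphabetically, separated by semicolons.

Bigram counts meeting the condition (at least 5 times):
  hear build: 5
  hear white: 5

hear build; hear white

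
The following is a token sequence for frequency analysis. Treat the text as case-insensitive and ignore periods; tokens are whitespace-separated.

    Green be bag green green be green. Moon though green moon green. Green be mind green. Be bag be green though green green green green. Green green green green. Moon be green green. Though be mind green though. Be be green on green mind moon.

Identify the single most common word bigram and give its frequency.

Bigram frequencies (highest first):
  green green: 10
  green be: 4
  be green: 4
  green moon: 3
  green though: 3
  be bag: 2
  … (14 more, each ≤ 2)

"green green", 10 times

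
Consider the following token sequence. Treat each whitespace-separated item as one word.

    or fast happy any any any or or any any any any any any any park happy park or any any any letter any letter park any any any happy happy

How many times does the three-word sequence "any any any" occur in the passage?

8

Scanning the 29 overlapping trigram windows for "any any any":
  position 4–6: any any any
  position 9–11: any any any
  position 10–12: any any any
  position 11–13: any any any
  position 12–14: any any any
  position 13–15: any any any
  position 20–22: any any any
  position 27–29: any any any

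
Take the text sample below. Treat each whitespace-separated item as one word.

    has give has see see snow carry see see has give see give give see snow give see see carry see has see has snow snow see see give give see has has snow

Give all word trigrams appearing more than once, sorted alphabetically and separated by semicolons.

give give see; see give give

Trigram counts meeting the condition (more than once):
  give give see: 2
  see give give: 2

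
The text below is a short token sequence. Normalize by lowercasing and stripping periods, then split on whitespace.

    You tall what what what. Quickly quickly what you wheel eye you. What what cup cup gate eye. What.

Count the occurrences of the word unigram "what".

7

Scanning the 19 tokens for "what":
  position 3: what
  position 4: what
  position 5: what
  position 8: what
  position 13: what
  position 14: what
  position 19: what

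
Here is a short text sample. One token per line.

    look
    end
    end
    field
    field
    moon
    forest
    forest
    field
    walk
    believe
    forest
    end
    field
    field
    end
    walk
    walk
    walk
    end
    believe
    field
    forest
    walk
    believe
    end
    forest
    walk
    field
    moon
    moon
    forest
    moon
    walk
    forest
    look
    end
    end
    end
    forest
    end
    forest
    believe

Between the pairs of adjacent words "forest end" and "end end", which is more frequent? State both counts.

"forest end": 2 occurrences
"end end": 3 occurrences

"end end" (3 vs 2)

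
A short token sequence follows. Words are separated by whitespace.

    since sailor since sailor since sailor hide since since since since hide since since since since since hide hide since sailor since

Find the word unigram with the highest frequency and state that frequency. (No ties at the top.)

Unigram frequencies (highest first):
  since: 14
  sailor: 4
  hide: 4

"since", 14 times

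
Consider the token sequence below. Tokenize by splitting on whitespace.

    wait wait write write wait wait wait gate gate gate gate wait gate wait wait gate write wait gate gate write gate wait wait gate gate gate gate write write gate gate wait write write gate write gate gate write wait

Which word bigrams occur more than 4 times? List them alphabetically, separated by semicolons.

gate gate; gate write; wait gate; wait wait

Bigram counts meeting the condition (more than 4 times):
  gate gate: 9
  gate write: 5
  wait gate: 5
  wait wait: 5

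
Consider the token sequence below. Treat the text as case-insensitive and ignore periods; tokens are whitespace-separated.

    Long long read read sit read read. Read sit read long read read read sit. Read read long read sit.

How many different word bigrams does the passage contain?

20 tokens → 19 bigram windows in total.
Repeated bigrams (each contributes count−1 duplicates):
  read read: 6
  read sit: 4
  long read: 3
  sit read: 3
  read long: 2
13 duplicate windows → 19 − 13 = 6 distinct.

6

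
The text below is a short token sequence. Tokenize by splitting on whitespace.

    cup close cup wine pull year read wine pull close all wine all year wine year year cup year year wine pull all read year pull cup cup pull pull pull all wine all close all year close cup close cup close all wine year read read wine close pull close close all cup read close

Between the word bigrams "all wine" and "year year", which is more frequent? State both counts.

"all wine": 3 occurrences
"year year": 2 occurrences

"all wine" (3 vs 2)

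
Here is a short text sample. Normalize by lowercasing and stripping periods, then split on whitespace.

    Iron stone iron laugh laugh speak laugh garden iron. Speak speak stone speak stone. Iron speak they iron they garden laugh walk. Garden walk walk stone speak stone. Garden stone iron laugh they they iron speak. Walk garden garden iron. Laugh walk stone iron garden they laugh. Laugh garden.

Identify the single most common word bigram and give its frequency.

Bigram frequencies (highest first):
  stone iron: 4
  iron laugh: 3
  iron speak: 3
  speak stone: 3
  laugh laugh: 2
  laugh garden: 2
  … (25 more, each ≤ 2)

"stone iron", 4 times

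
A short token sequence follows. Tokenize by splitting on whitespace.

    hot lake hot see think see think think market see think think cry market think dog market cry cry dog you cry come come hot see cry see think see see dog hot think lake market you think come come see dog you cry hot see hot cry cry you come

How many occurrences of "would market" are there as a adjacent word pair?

0

Scanning the 50 overlapping bigram windows for "would market":
  (none found)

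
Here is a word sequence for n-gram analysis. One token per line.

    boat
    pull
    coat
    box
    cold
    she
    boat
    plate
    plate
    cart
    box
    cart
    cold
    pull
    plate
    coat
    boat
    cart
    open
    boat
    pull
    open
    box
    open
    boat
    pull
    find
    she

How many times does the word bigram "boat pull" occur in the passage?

Scanning the 27 overlapping bigram windows for "boat pull":
  position 1–2: boat pull
  position 20–21: boat pull
  position 25–26: boat pull

3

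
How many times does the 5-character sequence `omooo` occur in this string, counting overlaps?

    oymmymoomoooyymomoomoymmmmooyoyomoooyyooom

Sliding a length-5 window over the 42 characters (38 positions):
  position 8–12: omooo
  position 32–36: omooo

2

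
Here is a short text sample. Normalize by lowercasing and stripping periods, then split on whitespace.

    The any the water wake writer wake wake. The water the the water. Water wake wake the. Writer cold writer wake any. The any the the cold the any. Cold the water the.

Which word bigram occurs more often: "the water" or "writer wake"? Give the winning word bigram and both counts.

"the water" (4 vs 2)

"the water": 4 occurrences
"writer wake": 2 occurrences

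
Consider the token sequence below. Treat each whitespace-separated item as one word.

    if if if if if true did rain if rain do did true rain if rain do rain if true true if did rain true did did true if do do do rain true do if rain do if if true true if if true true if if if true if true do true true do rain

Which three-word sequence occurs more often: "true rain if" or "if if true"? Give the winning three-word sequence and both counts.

"if if true" (4 vs 1)

"true rain if": 1 occurrence
"if if true": 4 occurrences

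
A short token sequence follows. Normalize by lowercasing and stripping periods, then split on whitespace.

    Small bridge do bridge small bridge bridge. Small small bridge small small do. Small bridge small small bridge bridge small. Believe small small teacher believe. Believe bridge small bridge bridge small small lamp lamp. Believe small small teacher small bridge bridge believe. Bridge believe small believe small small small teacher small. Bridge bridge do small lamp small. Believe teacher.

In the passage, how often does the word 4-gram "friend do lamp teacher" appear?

0

Scanning the 56 overlapping 4-gram windows for "friend do lamp teacher":
  (none found)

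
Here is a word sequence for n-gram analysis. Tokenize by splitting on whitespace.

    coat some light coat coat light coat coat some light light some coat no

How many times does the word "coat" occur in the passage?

6

Scanning the 14 tokens for "coat":
  position 1: coat
  position 4: coat
  position 5: coat
  position 7: coat
  position 8: coat
  position 13: coat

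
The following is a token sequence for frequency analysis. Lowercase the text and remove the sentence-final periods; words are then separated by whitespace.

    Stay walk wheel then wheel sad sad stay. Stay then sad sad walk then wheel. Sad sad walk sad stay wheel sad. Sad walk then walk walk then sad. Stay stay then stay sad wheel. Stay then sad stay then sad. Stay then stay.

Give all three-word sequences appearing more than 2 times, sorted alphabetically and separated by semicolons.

Trigram counts meeting the condition (more than 2 times):
  sad sad walk: 3
  stay then sad: 3
  then sad stay: 3
  wheel sad sad: 3

sad sad walk; stay then sad; then sad stay; wheel sad sad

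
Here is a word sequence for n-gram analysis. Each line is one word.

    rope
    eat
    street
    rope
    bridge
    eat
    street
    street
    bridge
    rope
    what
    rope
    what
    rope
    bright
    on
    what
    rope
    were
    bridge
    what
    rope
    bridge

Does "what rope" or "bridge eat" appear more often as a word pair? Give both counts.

"what rope" (4 vs 1)

"what rope": 4 occurrences
"bridge eat": 1 occurrence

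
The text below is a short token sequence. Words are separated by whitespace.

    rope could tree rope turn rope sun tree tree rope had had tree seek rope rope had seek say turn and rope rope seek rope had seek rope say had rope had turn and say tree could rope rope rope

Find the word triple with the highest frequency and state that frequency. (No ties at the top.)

Trigram frequencies (highest first):
  rope had seek: 2
  rope could tree: 1
  could tree rope: 1
  tree rope turn: 1
  rope turn rope: 1
  turn rope sun: 1
  … (31 more, each ≤ 1)

"rope had seek", 2 times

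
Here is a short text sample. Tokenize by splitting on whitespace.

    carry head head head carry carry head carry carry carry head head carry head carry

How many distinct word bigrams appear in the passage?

15 tokens → 14 bigram windows in total.
Repeated bigrams (each contributes count−1 duplicates):
  carry head: 4
  head carry: 4
  carry carry: 3
  head head: 3
10 duplicate windows → 14 − 10 = 4 distinct.

4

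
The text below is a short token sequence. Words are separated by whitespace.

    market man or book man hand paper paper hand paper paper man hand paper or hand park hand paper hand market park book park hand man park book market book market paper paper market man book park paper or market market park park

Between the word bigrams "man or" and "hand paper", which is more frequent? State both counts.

"man or": 1 occurrence
"hand paper": 4 occurrences

"hand paper" (4 vs 1)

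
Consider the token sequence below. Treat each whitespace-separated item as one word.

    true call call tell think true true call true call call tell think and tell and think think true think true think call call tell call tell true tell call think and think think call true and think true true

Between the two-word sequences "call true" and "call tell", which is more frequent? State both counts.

"call tell" (4 vs 2)

"call true": 2 occurrences
"call tell": 4 occurrences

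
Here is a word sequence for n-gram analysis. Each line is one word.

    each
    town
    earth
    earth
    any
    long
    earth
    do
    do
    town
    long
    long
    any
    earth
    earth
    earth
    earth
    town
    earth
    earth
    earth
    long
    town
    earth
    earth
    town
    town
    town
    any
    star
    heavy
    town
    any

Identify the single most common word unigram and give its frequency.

Unigram frequencies (highest first):
  earth: 12
  town: 8
  any: 4
  long: 4
  do: 2
  each: 1
  … (2 more, each ≤ 1)

"earth", 12 times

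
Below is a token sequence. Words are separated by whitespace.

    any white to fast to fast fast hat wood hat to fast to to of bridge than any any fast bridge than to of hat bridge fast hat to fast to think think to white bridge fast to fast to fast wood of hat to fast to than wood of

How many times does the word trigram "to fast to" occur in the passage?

5

Scanning the 48 overlapping trigram windows for "to fast to":
  position 3–5: to fast to
  position 11–13: to fast to
  position 29–31: to fast to
  position 38–40: to fast to
  position 45–47: to fast to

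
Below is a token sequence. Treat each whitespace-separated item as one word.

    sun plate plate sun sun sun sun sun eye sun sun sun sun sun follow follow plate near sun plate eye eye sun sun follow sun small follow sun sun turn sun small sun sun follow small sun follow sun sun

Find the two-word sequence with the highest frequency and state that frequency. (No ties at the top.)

"sun sun", 12 times

Bigram frequencies (highest first):
  sun sun: 12
  sun follow: 4
  follow sun: 3
  sun plate: 2
  eye sun: 2
  sun small: 2
  … (14 more, each ≤ 2)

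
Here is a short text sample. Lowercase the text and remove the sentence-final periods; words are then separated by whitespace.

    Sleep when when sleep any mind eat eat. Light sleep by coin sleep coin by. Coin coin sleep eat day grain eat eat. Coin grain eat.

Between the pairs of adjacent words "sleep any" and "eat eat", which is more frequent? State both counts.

"sleep any": 1 occurrence
"eat eat": 2 occurrences

"eat eat" (2 vs 1)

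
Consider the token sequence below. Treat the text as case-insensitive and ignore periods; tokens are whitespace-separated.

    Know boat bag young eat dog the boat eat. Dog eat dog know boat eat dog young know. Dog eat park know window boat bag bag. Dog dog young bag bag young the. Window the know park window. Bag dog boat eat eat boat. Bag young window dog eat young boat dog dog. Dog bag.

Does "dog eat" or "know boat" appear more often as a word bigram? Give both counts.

"dog eat": 3 occurrences
"know boat": 2 occurrences

"dog eat" (3 vs 2)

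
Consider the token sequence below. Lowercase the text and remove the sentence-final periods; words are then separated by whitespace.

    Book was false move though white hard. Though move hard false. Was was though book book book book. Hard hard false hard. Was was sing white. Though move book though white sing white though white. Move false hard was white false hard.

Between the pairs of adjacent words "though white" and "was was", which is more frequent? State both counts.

"though white" (3 vs 2)

"though white": 3 occurrences
"was was": 2 occurrences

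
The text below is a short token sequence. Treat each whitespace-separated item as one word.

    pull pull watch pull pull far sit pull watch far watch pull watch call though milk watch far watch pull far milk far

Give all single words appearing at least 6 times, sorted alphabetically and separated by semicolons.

Unigram counts meeting the condition (at least 6 times):
  pull: 7
  watch: 6

pull; watch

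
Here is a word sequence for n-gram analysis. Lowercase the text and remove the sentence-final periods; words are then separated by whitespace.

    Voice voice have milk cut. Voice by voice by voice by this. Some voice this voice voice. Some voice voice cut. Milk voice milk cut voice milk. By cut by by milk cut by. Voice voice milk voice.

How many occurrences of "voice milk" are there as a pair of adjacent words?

3

Scanning the 37 overlapping bigram windows for "voice milk":
  position 23–24: voice milk
  position 26–27: voice milk
  position 36–37: voice milk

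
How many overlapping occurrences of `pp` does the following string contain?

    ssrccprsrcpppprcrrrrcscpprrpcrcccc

Sliding a length-2 window over the 34 characters (33 positions):
  position 11–12: pp
  position 12–13: pp
  position 13–14: pp
  position 24–25: pp

4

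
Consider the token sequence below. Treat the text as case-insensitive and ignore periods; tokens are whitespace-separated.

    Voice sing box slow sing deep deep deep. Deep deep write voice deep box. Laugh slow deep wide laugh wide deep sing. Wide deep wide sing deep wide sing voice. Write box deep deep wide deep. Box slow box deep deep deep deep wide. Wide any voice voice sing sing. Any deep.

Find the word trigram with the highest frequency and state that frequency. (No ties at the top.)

Trigram frequencies (highest first):
  deep deep deep: 5
  deep wide sing: 2
  box deep deep: 2
  deep deep wide: 2
  voice sing box: 1
  sing box slow: 1
  … (37 more, each ≤ 1)

"deep deep deep", 5 times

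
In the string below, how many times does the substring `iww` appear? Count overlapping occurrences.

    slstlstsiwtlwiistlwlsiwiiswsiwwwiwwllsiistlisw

Sliding a length-3 window over the 46 characters (44 positions):
  position 29–31: iww
  position 33–35: iww

2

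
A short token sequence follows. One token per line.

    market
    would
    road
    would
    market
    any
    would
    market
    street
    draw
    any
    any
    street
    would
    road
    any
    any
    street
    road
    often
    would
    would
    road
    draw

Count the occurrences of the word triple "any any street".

Scanning the 22 overlapping trigram windows for "any any street":
  position 11–13: any any street
  position 16–18: any any street

2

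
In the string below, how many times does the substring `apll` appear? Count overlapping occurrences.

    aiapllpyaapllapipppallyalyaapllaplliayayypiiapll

5

Sliding a length-4 window over the 48 characters (45 positions):
  position 3–6: apll
  position 10–13: apll
  position 28–31: apll
  position 32–35: apll
  position 45–48: apll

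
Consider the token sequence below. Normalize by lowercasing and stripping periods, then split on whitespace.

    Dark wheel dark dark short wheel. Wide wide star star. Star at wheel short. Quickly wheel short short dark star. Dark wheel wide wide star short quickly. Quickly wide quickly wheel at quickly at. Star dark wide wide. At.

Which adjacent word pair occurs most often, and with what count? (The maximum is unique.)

Bigram frequencies (highest first):
  wide wide: 3
  dark wheel: 2
  wheel wide: 2
  wide star: 2
  star star: 2
  wheel short: 2
  … (22 more, each ≤ 2)

"wide wide", 3 times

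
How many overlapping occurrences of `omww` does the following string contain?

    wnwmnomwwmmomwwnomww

3

Sliding a length-4 window over the 20 characters (17 positions):
  position 6–9: omww
  position 12–15: omww
  position 17–20: omww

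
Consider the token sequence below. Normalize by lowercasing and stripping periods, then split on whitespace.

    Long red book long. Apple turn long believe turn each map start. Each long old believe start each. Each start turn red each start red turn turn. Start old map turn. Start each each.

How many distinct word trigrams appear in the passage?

34 tokens → 32 trigram windows in total.
Repeated trigrams (each contributes count−1 duplicates):
  start each each: 2
1 duplicate windows → 32 − 1 = 31 distinct.

31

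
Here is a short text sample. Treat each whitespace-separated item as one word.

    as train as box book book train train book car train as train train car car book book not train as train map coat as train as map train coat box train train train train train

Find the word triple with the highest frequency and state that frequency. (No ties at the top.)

Trigram frequencies (highest first):
  train train train: 3
  as train as: 2
  train as train: 2
  train as box: 1
  as box book: 1
  box book book: 1
  … (24 more, each ≤ 1)

"train train train", 3 times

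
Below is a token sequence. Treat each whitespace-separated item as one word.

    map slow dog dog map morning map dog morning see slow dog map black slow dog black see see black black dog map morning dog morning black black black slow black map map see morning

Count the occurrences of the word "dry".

0

Scanning the 35 tokens for "dry":
  (none found)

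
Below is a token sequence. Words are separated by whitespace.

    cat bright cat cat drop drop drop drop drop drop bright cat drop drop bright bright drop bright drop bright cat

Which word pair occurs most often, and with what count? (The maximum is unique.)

Bigram frequencies (highest first):
  drop drop: 6
  drop bright: 4
  bright cat: 3
  cat drop: 2
  bright drop: 2
  cat bright: 1
  … (2 more, each ≤ 1)

"drop drop", 6 times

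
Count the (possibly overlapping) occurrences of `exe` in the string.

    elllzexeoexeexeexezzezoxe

Sliding a length-3 window over the 25 characters (23 positions):
  position 6–8: exe
  position 10–12: exe
  position 13–15: exe
  position 16–18: exe

4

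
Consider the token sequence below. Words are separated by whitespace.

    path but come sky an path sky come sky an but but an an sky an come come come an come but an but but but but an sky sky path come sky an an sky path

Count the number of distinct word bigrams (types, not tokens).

19

37 tokens → 36 bigram windows in total.
Repeated bigrams (each contributes count−1 duplicates):
  but but: 4
  sky an: 4
  an sky: 3
  but an: 3
  come sky: 3
  an an: 2
  an but: 2
  an come: 2
  … (2 more repeated)
17 duplicate windows → 36 − 17 = 19 distinct.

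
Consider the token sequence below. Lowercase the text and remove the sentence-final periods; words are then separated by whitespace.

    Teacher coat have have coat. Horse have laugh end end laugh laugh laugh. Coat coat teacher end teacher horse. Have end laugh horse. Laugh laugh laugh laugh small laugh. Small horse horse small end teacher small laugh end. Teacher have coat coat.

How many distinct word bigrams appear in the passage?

42 tokens → 41 bigram windows in total.
Repeated bigrams (each contributes count−1 duplicates):
  laugh laugh: 5
  end teacher: 3
  coat coat: 2
  end laugh: 2
  have coat: 2
  horse have: 2
  laugh end: 2
  laugh small: 2
  … (1 more repeated)
13 duplicate windows → 41 − 13 = 28 distinct.

28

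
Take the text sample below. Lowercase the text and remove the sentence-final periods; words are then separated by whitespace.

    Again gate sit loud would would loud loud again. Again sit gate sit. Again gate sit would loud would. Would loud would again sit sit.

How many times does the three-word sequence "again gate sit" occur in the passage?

Scanning the 23 overlapping trigram windows for "again gate sit":
  position 1–3: again gate sit
  position 14–16: again gate sit

2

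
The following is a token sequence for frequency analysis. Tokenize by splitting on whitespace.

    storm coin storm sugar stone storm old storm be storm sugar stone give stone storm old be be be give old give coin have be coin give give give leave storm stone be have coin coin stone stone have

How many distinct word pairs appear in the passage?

39 tokens → 38 bigram windows in total.
Repeated bigrams (each contributes count−1 duplicates):
  be be: 2
  give give: 2
  stone storm: 2
  storm old: 2
  storm sugar: 2
  sugar stone: 2
6 duplicate windows → 38 − 6 = 32 distinct.

32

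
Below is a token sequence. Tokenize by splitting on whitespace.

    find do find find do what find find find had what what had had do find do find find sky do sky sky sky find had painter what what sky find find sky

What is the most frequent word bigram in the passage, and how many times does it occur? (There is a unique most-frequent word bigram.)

"find find", 5 times

Bigram frequencies (highest first):
  find find: 5
  find do: 3
  do find: 3
  find had: 2
  what what: 2
  find sky: 2
  … (13 more, each ≤ 2)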